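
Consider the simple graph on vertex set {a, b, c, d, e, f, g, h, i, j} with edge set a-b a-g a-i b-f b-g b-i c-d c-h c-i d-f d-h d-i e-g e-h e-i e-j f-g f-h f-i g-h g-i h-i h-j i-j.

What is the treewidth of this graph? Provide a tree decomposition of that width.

Treewidth 3.
Bags: B1 = {d, f, h, i}  B2 = {c, d, h, i}  B3 = {f, g, h, i}  B4 = {e, g, h, i}  B5 = {b, f, g, i}  B6 = {e, h, i, j}  B7 = {a, b, g, i}
Tree: B1–B2, B1–B3, B3–B4, B3–B5, B4–B6, B5–B7

Each bag holds 4 vertices, so the decomposition has width 3, which upper-bounds the treewidth. On the other hand G contains the 4-clique {c, d, h, i}. A clique must lie in a single bag of any decomposition, so no decomposition can have width below 3. The upper and lower bounds meet at 3, so that is the treewidth.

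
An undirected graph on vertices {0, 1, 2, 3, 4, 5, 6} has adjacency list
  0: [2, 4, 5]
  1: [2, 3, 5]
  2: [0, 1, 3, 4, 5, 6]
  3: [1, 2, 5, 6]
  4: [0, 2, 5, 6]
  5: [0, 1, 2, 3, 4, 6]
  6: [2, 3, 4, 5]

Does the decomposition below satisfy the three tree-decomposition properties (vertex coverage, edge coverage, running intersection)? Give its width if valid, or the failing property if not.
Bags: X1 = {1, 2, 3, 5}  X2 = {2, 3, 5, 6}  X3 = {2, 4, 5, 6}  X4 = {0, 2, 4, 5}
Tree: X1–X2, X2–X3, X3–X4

Every vertex of G appears in some bag (union = {0, 1, 2, 3, 4, 5, 6}); every edge is covered by a bag; and for each vertex v the set of bags containing v is connected in the bag tree. The decomposition is therefore valid. The largest bag has 4 vertices, so the width is 3.

Yes; width 3.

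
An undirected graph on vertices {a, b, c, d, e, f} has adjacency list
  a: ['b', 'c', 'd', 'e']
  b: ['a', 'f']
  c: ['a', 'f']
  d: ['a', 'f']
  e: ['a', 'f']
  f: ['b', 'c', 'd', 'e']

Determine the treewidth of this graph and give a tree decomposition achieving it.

The largest bag has 3 vertices, giving width 2; this decomposition certifies tw(G) ≤ 2. For the lower bound, G contains the cycle c–f–e–a–c, so G is not a forest; only forests have treewidth ≤ 1, hence tw(G) ≥ 2. Combining the bounds, tw(G) = 2.

Treewidth 2.
One such decomposition:
Bags: B1 = {a, c, f}  B2 = {a, e, f}  B3 = {a, d, f}  B4 = {a, b, f}
Tree: B1–B2, B2–B3, B3–B4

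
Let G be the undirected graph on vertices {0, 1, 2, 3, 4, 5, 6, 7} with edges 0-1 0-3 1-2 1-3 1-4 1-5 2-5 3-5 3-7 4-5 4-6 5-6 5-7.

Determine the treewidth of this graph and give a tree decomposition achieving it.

The largest bag has 3 vertices, giving width 2; this decomposition certifies tw(G) ≤ 2. For the lower bound, the 3 vertices {0, 1, 3} are pairwise adjacent, and any tree decomposition puts a clique entirely inside one bag — forcing width ≥ 2. Hence tw(G) = 2 exactly.

Treewidth 2.
Bags: B1 = {1, 4, 5}  B2 = {4, 5, 6}  B3 = {1, 3, 5}  B4 = {3, 5, 7}  B5 = {1, 2, 5}  B6 = {0, 1, 3}
Tree: B1–B2, B1–B3, B3–B4, B3–B5, B3–B6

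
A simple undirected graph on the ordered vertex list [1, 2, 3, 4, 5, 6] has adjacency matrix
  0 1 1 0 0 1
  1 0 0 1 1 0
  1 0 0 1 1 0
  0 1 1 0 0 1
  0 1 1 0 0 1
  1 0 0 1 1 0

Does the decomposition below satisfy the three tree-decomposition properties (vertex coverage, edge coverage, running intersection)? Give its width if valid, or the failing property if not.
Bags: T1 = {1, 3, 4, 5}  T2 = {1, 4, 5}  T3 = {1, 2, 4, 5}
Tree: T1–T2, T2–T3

No — vertex 6 appears in no bag.

A tree decomposition must satisfy three properties: every vertex lies in some bag; for every edge, both endpoints lie together in some bag; and for every vertex, the bags containing it form a connected subtree. Here vertex 6 appears in no bag, so the decomposition is invalid.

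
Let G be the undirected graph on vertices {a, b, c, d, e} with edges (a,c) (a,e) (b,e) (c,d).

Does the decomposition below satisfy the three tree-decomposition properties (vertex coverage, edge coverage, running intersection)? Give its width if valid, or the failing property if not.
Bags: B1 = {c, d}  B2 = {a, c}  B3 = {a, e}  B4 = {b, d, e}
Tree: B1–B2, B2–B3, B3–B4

No — bags containing vertex d are not connected in the tree.

A tree decomposition must satisfy three properties: every vertex lies in some bag; for every edge, both endpoints lie together in some bag; and for every vertex, the bags containing it form a connected subtree. Here bags containing vertex d are not connected in the tree, so the decomposition is invalid.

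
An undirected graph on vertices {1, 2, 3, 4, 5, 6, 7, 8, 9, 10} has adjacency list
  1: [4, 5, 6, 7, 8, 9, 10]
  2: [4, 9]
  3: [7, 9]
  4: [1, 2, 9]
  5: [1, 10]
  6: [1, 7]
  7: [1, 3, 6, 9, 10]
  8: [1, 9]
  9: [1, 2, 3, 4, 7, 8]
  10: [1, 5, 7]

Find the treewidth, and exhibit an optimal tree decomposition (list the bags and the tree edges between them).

Treewidth 2.
One optimal decomposition is:
Bags: B1 = {1, 4, 9}  B2 = {1, 7, 9}  B3 = {3, 7, 9}  B4 = {1, 7, 10}  B5 = {2, 4, 9}  B6 = {1, 6, 7}  B7 = {1, 8, 9}  B8 = {1, 5, 10}
Tree: B1–B2, B2–B3, B2–B4, B1–B5, B4–B6, B1–B7, B4–B8

Every bag has size at most 3, so the width is 3 − 1 = 2 and tw(G) ≤ 2. Conversely, {1, 8, 9} is a clique of size 3, and the vertices of any clique must share a bag in every tree decomposition; so some bag has ≥ 3 vertices and tw(G) ≥ 2. Hence tw(G) = 2 exactly.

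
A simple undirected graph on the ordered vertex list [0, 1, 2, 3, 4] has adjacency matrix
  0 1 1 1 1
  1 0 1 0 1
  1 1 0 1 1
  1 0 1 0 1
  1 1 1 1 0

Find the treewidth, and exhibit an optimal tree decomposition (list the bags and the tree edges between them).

Treewidth 3.
One optimal decomposition is:
Bags: B1 = {0, 1, 2, 4}  B2 = {0, 2, 3, 4}
Tree: B1–B2

The largest bag has 4 vertices, giving width 3; this decomposition certifies tw(G) ≤ 3. On the other hand G contains the 4-clique {0, 1, 2, 4}. A clique must lie in a single bag of any decomposition, so no decomposition can have width below 3. Therefore the treewidth is 3.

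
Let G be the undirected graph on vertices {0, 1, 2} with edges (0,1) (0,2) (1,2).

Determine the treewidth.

2

A width-2 tree decomposition is:
Bags: B1 = {0, 1, 2}
Tree: (single bag)
With just one bag of size 3, the width is 3 − 1 = 2, so tw(G) ≤ 2. For the lower bound, the 3 vertices {0, 1, 2} are pairwise adjacent, and any tree decomposition puts a clique entirely inside one bag — forcing width ≥ 2. The upper and lower bounds meet at 2, so that is the treewidth.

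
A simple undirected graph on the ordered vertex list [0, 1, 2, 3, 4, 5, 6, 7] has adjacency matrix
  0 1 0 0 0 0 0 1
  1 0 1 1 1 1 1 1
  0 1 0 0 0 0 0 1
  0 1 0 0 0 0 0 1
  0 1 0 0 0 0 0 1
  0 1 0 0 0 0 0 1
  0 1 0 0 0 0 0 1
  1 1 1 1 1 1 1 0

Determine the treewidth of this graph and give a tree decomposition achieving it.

Treewidth 2.
Bags: B1 = {1, 4, 7}  B2 = {1, 6, 7}  B3 = {0, 1, 7}  B4 = {1, 2, 7}  B5 = {1, 5, 7}  B6 = {1, 3, 7}
Tree: B1–B2, B1–B3, B2–B4, B2–B5, B2–B6

The largest bag has 3 vertices, giving width 2; this decomposition certifies tw(G) ≤ 2. For the lower bound, the 3 vertices {0, 1, 7} are pairwise adjacent, and any tree decomposition puts a clique entirely inside one bag — forcing width ≥ 2. Therefore the treewidth is 2.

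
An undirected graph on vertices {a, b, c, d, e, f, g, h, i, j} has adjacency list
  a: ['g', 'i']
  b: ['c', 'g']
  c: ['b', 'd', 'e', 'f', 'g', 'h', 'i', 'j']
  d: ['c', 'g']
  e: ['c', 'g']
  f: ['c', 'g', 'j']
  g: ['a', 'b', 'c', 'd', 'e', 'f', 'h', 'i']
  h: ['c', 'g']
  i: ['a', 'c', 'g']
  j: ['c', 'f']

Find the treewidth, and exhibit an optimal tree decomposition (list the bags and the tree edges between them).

Each bag holds 3 vertices, so the decomposition has width 2, which upper-bounds the treewidth. For the lower bound, the 3 vertices {c, d, g} are pairwise adjacent, and any tree decomposition puts a clique entirely inside one bag — forcing width ≥ 2. The upper and lower bounds meet at 2, so that is the treewidth.

Treewidth 2.
One such decomposition:
Bags: B1 = {c, d, g}  B2 = {c, f, g}  B3 = {c, g, i}  B4 = {c, f, j}  B5 = {b, c, g}  B6 = {c, e, g}  B7 = {a, g, i}  B8 = {c, g, h}
Tree: B1–B2, B1–B3, B2–B4, B2–B5, B1–B6, B3–B7, B6–B8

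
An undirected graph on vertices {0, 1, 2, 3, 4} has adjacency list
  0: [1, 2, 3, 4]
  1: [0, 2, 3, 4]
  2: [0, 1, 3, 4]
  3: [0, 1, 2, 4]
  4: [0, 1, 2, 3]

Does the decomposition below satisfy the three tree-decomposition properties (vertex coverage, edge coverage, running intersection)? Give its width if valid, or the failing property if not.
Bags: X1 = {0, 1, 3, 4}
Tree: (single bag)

A tree decomposition must satisfy three properties: every vertex lies in some bag; for every edge, both endpoints lie together in some bag; and for every vertex, the bags containing it form a connected subtree. Here vertex 2 appears in no bag, so the decomposition is invalid.

No — vertex 2 appears in no bag.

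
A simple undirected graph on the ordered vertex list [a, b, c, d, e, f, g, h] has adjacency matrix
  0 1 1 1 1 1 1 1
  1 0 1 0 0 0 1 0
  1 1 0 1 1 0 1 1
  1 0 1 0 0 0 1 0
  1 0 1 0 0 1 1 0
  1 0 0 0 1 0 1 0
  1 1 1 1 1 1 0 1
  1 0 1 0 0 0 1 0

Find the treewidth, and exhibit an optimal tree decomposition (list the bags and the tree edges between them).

The largest bag has 4 vertices, giving width 3; this decomposition certifies tw(G) ≤ 3. Conversely, {a, c, d, g} is a clique of size 4, and the vertices of any clique must share a bag in every tree decomposition; so some bag has ≥ 4 vertices and tw(G) ≥ 3. The upper and lower bounds meet at 3, so that is the treewidth.

Treewidth 3.
Bags: B1 = {a, b, c, g}  B2 = {a, c, d, g}  B3 = {a, c, g, h}  B4 = {a, c, e, g}  B5 = {a, e, f, g}
Tree: B1–B2, B2–B3, B3–B4, B4–B5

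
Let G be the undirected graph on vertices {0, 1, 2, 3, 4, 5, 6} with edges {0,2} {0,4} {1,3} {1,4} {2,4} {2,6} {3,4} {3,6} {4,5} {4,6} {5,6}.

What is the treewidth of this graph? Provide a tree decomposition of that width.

Each bag holds 3 vertices, so the decomposition has width 2, which upper-bounds the treewidth. For the lower bound, the 3 vertices {0, 2, 4} are pairwise adjacent, and any tree decomposition puts a clique entirely inside one bag — forcing width ≥ 2. Combining the bounds, tw(G) = 2.

Treewidth 2.
One optimal decomposition is:
Bags: B1 = {2, 4, 6}  B2 = {4, 5, 6}  B3 = {0, 2, 4}  B4 = {3, 4, 6}  B5 = {1, 3, 4}
Tree: B1–B2, B1–B3, B1–B4, B4–B5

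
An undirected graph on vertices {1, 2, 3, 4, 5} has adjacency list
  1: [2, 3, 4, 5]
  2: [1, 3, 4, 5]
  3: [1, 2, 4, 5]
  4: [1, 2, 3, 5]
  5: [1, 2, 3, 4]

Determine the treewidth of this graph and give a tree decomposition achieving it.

With just one bag of size 5, the width is 5 − 1 = 4, so tw(G) ≤ 4. Conversely, {1, 2, 3, 4, 5} is a clique of size 5, and the vertices of any clique must share a bag in every tree decomposition; so some bag has ≥ 5 vertices and tw(G) ≥ 4. The upper and lower bounds meet at 4, so that is the treewidth.

Treewidth 4.
Bags: B1 = {1, 2, 3, 4, 5}
Tree: (single bag)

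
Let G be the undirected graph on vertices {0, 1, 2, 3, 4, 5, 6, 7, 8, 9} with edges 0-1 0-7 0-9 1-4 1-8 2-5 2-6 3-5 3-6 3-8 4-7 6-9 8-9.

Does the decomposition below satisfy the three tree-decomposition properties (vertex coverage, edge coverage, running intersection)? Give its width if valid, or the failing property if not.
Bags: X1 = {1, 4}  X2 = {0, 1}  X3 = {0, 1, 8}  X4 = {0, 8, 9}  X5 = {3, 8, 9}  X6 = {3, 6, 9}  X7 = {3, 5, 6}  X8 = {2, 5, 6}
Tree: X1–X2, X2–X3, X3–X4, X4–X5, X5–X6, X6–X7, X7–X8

A tree decomposition must satisfy three properties: every vertex lies in some bag; for every edge, both endpoints lie together in some bag; and for every vertex, the bags containing it form a connected subtree. Here vertex 7 appears in no bag, so the decomposition is invalid.

No — vertex 7 appears in no bag.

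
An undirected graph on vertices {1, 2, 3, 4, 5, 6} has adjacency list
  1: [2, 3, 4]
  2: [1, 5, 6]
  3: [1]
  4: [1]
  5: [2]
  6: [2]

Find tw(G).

A width-1 tree decomposition is:
Bags: B1 = {2, 6}  B2 = {1, 2}  B3 = {1, 4}  B4 = {2, 5}  B5 = {1, 3}
Tree: B1–B2, B2–B3, B2–B4, B3–B5
Every bag has size at most 2, so the width is 2 − 1 = 1 and tw(G) ≤ 1. G has an edge, so its treewidth is at least 1. Combining the bounds, tw(G) = 1.

1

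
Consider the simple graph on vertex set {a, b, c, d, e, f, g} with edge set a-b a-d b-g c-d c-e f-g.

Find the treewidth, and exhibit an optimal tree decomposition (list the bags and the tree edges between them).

The largest bag has 2 vertices, giving width 1; this decomposition certifies tw(G) ≤ 1. G has an edge, so its treewidth is at least 1. Combining the bounds, tw(G) = 1.

Treewidth 1.
One such decomposition:
Bags: B1 = {f, g}  B2 = {b, g}  B3 = {a, b}  B4 = {a, d}  B5 = {c, d}  B6 = {c, e}
Tree: B1–B2, B2–B3, B3–B4, B4–B5, B5–B6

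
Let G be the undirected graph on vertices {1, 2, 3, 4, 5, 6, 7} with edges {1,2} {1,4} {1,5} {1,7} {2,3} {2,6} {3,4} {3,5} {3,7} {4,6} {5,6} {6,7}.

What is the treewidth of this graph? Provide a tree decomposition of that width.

Treewidth 3.
One such decomposition:
Bags: B1 = {1, 3, 6, 7}  B2 = {1, 2, 3, 6}  B3 = {1, 3, 4, 6}  B4 = {1, 3, 5, 6}
Tree: B1–B2, B2–B3, B3–B4

Each bag holds 4 vertices, so the decomposition has width 3, which upper-bounds the treewidth. For the lower bound: the 4 vertex sets {3,7}, {2,6}, {1}, {4} are disjoint, each induces a connected subgraph, and every pair is joined by at least one edge of G. Contracting each set to a single vertex therefore yields K_{4} as a minor, and since treewidth is minor-monotone, tw(G) ≥ tw(K_{4}) = 3. Combining the bounds, tw(G) = 3.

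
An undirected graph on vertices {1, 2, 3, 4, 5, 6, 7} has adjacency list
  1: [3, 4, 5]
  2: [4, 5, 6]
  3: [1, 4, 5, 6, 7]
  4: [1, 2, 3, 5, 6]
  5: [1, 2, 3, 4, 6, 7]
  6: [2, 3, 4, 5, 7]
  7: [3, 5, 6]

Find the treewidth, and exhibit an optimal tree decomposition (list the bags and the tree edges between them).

Treewidth 3.
One such decomposition:
Bags: B1 = {3, 5, 6, 7}  B2 = {3, 4, 5, 6}  B3 = {1, 3, 4, 5}  B4 = {2, 4, 5, 6}
Tree: B1–B2, B2–B3, B2–B4

Each bag holds 4 vertices, so the decomposition has width 3, which upper-bounds the treewidth. For the lower bound, the 4 vertices {2, 4, 5, 6} are pairwise adjacent, and any tree decomposition puts a clique entirely inside one bag — forcing width ≥ 3. Combining the bounds, tw(G) = 3.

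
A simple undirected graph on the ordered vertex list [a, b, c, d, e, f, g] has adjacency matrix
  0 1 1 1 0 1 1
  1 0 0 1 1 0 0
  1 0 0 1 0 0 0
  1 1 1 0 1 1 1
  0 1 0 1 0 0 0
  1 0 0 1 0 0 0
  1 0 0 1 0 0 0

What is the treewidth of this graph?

2

A width-2 tree decomposition is:
Bags: B1 = {a, c, d}  B2 = {a, b, d}  B3 = {b, d, e}  B4 = {a, d, g}  B5 = {a, d, f}
Tree: B1–B2, B2–B3, B2–B4, B1–B5
Each bag holds 3 vertices, so the decomposition has width 2, which upper-bounds the treewidth. Conversely, {b, d, e} is a clique of size 3, and the vertices of any clique must share a bag in every tree decomposition; so some bag has ≥ 3 vertices and tw(G) ≥ 2. Therefore the treewidth is 2.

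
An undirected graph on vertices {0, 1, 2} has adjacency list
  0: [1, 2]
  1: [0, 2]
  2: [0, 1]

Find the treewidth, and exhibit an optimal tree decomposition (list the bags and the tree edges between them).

Treewidth 2.
One optimal decomposition is:
Bags: B1 = {0, 1, 2}
Tree: (single bag)

With just one bag of size 3, the width is 3 − 1 = 2, so tw(G) ≤ 2. Conversely, {0, 1, 2} is a clique of size 3, and the vertices of any clique must share a bag in every tree decomposition; so some bag has ≥ 3 vertices and tw(G) ≥ 2. The upper and lower bounds meet at 2, so that is the treewidth.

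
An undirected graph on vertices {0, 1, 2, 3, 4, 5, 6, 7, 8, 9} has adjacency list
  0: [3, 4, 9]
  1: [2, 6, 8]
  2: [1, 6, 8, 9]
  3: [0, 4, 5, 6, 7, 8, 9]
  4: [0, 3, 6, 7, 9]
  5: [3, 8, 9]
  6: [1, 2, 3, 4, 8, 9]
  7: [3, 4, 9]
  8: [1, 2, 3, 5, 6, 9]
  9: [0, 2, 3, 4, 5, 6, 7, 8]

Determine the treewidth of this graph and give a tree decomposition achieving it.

Every bag has size at most 4, so the width is 4 − 1 = 3 and tw(G) ≤ 3. For the lower bound, the 4 vertices {1, 2, 6, 8} are pairwise adjacent, and any tree decomposition puts a clique entirely inside one bag — forcing width ≥ 3. The upper and lower bounds meet at 3, so that is the treewidth.

Treewidth 3.
One optimal decomposition is:
Bags: B1 = {3, 6, 8, 9}  B2 = {3, 5, 8, 9}  B3 = {3, 4, 6, 9}  B4 = {3, 4, 7, 9}  B5 = {2, 6, 8, 9}  B6 = {1, 2, 6, 8}  B7 = {0, 3, 4, 9}
Tree: B1–B2, B1–B3, B3–B4, B1–B5, B5–B6, B4–B7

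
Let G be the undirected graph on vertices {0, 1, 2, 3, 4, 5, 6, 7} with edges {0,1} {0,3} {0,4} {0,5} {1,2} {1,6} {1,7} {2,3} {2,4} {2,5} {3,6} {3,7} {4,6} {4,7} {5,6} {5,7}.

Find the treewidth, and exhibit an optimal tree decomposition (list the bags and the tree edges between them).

Treewidth 4.
One optimal decomposition is:
Bags: B1 = {0, 1, 3, 4, 5}  B2 = {1, 2, 3, 4, 5}  B3 = {1, 3, 4, 5, 6}  B4 = {1, 3, 4, 5, 7}
Tree: B1–B2, B2–B3, B3–B4

Every bag has size at most 5, so the width is 5 − 1 = 4 and tw(G) ≤ 4. For the lower bound: the 5 vertex sets {0,5}, {2,4}, {1,6}, {3}, {7} are disjoint, each induces a connected subgraph, and every pair is joined by at least one edge of G. Contracting each set to a single vertex therefore yields K_{5} as a minor, and since treewidth is minor-monotone, tw(G) ≥ tw(K_{5}) = 4. Hence tw(G) = 4 exactly.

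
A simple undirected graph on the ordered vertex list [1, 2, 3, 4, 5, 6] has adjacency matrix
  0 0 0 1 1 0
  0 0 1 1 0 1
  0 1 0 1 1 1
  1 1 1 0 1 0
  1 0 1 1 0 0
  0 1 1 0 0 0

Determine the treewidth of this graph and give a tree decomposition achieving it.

The largest bag has 3 vertices, giving width 2; this decomposition certifies tw(G) ≤ 2. For the lower bound, the 3 vertices {1, 4, 5} are pairwise adjacent, and any tree decomposition puts a clique entirely inside one bag — forcing width ≥ 2. Hence tw(G) = 2 exactly.

Treewidth 2.
One optimal decomposition is:
Bags: B1 = {3, 4, 5}  B2 = {2, 3, 4}  B3 = {2, 3, 6}  B4 = {1, 4, 5}
Tree: B1–B2, B2–B3, B1–B4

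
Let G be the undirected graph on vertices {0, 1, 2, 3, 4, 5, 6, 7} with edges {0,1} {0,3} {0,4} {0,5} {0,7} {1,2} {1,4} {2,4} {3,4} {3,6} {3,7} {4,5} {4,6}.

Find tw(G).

A width-2 tree decomposition is:
Bags: B1 = {0, 3, 7}  B2 = {0, 3, 4}  B3 = {0, 1, 4}  B4 = {3, 4, 6}  B5 = {0, 4, 5}  B6 = {1, 2, 4}
Tree: B1–B2, B2–B3, B2–B4, B2–B5, B3–B6
Every bag has size at most 3, so the width is 3 − 1 = 2 and tw(G) ≤ 2. Conversely, {0, 1, 4} is a clique of size 3, and the vertices of any clique must share a bag in every tree decomposition; so some bag has ≥ 3 vertices and tw(G) ≥ 2. Hence tw(G) = 2 exactly.

2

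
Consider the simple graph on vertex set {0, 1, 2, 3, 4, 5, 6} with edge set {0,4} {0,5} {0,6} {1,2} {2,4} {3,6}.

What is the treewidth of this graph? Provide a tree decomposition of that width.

Treewidth 1.
One optimal decomposition is:
Bags: B1 = {0, 6}  B2 = {0, 4}  B3 = {2, 4}  B4 = {0, 5}  B5 = {1, 2}  B6 = {3, 6}
Tree: B1–B2, B2–B3, B1–B4, B3–B5, B1–B6

The largest bag has 2 vertices, giving width 1; this decomposition certifies tw(G) ≤ 1. Any graph with an edge has treewidth ≥ 1, and G has the edge 0–6. Therefore the treewidth is 1.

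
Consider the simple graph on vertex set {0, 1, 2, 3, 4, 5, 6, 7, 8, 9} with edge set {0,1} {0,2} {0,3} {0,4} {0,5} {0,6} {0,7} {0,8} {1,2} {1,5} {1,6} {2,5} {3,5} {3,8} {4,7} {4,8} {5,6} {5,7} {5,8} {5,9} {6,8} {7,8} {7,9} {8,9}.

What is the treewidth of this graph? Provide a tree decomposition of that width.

Treewidth 3.
Bags: B1 = {0, 5, 7, 8}  B2 = {0, 5, 6, 8}  B3 = {0, 3, 5, 8}  B4 = {0, 1, 5, 6}  B5 = {0, 1, 2, 5}  B6 = {5, 7, 8, 9}  B7 = {0, 4, 7, 8}
Tree: B1–B2, B1–B3, B2–B4, B4–B5, B1–B6, B1–B7

The largest bag has 4 vertices, giving width 3; this decomposition certifies tw(G) ≤ 3. Conversely, {0, 4, 7, 8} is a clique of size 4, and the vertices of any clique must share a bag in every tree decomposition; so some bag has ≥ 4 vertices and tw(G) ≥ 3. Therefore the treewidth is 3.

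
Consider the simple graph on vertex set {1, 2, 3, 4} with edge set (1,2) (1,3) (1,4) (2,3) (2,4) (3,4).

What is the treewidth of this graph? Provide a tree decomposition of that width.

With just one bag of size 4, the width is 4 − 1 = 3, so tw(G) ≤ 3. For the lower bound, the 4 vertices {1, 2, 3, 4} are pairwise adjacent, and any tree decomposition puts a clique entirely inside one bag — forcing width ≥ 3. Therefore the treewidth is 3.

Treewidth 3.
One optimal decomposition is:
Bags: B1 = {1, 2, 3, 4}
Tree: (single bag)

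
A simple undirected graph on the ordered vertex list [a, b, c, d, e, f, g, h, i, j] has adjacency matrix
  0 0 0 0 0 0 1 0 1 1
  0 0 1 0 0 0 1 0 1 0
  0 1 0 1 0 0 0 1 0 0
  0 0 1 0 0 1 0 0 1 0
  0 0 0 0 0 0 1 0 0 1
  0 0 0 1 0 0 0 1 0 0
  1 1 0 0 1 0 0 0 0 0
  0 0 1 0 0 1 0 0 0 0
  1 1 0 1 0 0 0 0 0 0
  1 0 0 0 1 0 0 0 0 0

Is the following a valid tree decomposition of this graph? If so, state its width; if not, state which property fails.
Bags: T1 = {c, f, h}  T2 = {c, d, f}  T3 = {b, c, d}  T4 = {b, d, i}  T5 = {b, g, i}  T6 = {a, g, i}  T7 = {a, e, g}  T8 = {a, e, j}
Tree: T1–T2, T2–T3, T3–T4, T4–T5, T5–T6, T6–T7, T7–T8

Every vertex of G appears in some bag (union = {a, b, c, d, e, f, g, h, i, j}); every edge is covered by a bag; and for each vertex v the set of bags containing v is connected in the bag tree. The decomposition is therefore valid. The largest bag has 3 vertices, so the width is 2.

Yes; width 2.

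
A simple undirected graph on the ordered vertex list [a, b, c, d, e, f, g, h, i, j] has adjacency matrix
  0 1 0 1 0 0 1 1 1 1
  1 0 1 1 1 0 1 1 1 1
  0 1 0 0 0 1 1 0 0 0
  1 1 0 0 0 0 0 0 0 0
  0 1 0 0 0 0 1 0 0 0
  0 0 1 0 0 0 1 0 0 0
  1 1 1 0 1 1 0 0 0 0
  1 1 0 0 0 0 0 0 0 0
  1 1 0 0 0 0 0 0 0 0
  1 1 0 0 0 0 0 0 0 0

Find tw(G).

2

A width-2 tree decomposition is:
Bags: B1 = {a, b, i}  B2 = {a, b, h}  B3 = {a, b, j}  B4 = {a, b, g}  B5 = {b, c, g}  B6 = {c, f, g}  B7 = {b, e, g}  B8 = {a, b, d}
Tree: B1–B2, B2–B3, B2–B4, B4–B5, B5–B6, B4–B7, B2–B8
The largest bag has 3 vertices, giving width 2; this decomposition certifies tw(G) ≤ 2. On the other hand G contains the 3-clique {c, f, g}. A clique must lie in a single bag of any decomposition, so no decomposition can have width below 2. Combining the bounds, tw(G) = 2.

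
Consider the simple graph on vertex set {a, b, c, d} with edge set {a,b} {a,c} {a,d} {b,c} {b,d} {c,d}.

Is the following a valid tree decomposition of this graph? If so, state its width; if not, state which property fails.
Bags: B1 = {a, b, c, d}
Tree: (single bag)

Yes; width 3.

Vertex coverage: the bags together contain {a, b, c, d}, the full vertex set. Edge coverage: each edge of G has both endpoints in at least one bag. Running intersection: for every vertex, the bags containing it form a connected subtree. All three properties hold, so this is a valid tree decomposition of width max|bag| − 1 = 3, and hence tw(G) ≤ 3.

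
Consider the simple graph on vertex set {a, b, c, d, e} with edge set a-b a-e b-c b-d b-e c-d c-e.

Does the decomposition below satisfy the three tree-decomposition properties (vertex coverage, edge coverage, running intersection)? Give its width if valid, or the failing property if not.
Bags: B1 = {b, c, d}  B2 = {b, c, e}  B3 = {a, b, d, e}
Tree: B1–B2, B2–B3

No — bags containing vertex d are not connected in the tree.

A tree decomposition must satisfy three properties: every vertex lies in some bag; for every edge, both endpoints lie together in some bag; and for every vertex, the bags containing it form a connected subtree. Here bags containing vertex d are not connected in the tree, so the decomposition is invalid.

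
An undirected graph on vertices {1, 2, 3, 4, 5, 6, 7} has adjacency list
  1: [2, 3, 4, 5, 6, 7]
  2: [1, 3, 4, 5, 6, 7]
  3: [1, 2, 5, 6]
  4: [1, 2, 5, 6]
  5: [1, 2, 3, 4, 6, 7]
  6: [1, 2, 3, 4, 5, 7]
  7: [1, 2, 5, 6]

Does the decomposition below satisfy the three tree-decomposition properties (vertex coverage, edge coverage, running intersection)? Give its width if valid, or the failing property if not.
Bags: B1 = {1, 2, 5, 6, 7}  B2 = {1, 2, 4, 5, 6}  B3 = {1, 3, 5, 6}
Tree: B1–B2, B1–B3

A tree decomposition must satisfy three properties: every vertex lies in some bag; for every edge, both endpoints lie together in some bag; and for every vertex, the bags containing it form a connected subtree. Here edge (2,3) lies in no bag, so the decomposition is invalid.

No — edge (2,3) lies in no bag.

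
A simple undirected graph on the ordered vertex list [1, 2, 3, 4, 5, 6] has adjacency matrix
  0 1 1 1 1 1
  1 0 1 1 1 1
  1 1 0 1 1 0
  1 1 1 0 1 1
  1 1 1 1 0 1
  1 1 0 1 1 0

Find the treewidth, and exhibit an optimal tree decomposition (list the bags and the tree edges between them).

Treewidth 4.
One such decomposition:
Bags: B1 = {1, 2, 4, 5, 6}  B2 = {1, 2, 3, 4, 5}
Tree: B1–B2

Every bag has size at most 5, so the width is 5 − 1 = 4 and tw(G) ≤ 4. Conversely, {1, 2, 3, 4, 5} is a clique of size 5, and the vertices of any clique must share a bag in every tree decomposition; so some bag has ≥ 5 vertices and tw(G) ≥ 4. Hence tw(G) = 4 exactly.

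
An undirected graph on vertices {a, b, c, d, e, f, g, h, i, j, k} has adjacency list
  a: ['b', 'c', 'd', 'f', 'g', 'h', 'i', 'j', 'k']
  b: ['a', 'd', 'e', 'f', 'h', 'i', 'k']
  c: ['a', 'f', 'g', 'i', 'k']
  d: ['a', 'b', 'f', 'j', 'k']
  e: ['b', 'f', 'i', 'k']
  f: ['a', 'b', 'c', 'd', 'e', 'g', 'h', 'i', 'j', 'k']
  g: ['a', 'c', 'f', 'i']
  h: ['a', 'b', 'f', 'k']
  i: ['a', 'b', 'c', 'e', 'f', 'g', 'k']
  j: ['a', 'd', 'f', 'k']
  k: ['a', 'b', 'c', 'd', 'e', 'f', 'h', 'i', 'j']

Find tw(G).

4

A width-4 tree decomposition is:
Bags: B1 = {a, b, f, h, k}  B2 = {a, b, f, i, k}  B3 = {a, b, d, f, k}  B4 = {a, d, f, j, k}  B5 = {b, e, f, i, k}  B6 = {a, c, f, i, k}  B7 = {a, c, f, g, i}
Tree: B1–B2, B2–B3, B3–B4, B2–B5, B2–B6, B6–B7
Every bag has size at most 5, so the width is 5 − 1 = 4 and tw(G) ≤ 4. Conversely, {a, c, f, g, i} is a clique of size 5, and the vertices of any clique must share a bag in every tree decomposition; so some bag has ≥ 5 vertices and tw(G) ≥ 4. Hence tw(G) = 4 exactly.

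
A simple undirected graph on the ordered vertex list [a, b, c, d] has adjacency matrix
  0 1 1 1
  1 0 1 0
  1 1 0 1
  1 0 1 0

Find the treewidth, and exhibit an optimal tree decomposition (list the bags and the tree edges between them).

Treewidth 2.
One optimal decomposition is:
Bags: B1 = {a, b, c}  B2 = {a, c, d}
Tree: B1–B2

Every bag has size at most 3, so the width is 3 − 1 = 2 and tw(G) ≤ 2. On the other hand G contains the 3-clique {a, c, d}. A clique must lie in a single bag of any decomposition, so no decomposition can have width below 2. Combining the bounds, tw(G) = 2.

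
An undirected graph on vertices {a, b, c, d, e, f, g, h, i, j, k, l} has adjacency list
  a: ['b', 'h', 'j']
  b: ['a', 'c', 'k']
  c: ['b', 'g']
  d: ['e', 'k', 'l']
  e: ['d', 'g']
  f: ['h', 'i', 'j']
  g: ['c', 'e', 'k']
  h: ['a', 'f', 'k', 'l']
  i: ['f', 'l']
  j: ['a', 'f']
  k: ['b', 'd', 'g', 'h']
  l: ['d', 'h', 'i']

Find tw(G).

3

A width-3 tree decomposition is:
Bags: B1 = {a, f, i, j}  B2 = {a, f, h, i}  B3 = {a, h, i, l}  B4 = {a, b, h, l}  B5 = {b, h, k, l}  B6 = {b, d, k, l}  B7 = {b, c, d, k}  B8 = {c, d, g, k}  B9 = {c, d, e, g}
Tree: B1–B2, B2–B3, B3–B4, B4–B5, B5–B6, B6–B7, B7–B8, B8–B9
Every bag has size at most 4, so the width is 4 − 1 = 3 and tw(G) ≤ 3. For the lower bound: the 4 vertex sets {f,i,j}, {a}, {h}, {b,d,k,l} are disjoint, each induces a connected subgraph, and every pair is joined by at least one edge of G. Contracting each set to a single vertex therefore yields K_{4} as a minor, and since treewidth is minor-monotone, tw(G) ≥ tw(K_{4}) = 3. The upper and lower bounds meet at 3, so that is the treewidth.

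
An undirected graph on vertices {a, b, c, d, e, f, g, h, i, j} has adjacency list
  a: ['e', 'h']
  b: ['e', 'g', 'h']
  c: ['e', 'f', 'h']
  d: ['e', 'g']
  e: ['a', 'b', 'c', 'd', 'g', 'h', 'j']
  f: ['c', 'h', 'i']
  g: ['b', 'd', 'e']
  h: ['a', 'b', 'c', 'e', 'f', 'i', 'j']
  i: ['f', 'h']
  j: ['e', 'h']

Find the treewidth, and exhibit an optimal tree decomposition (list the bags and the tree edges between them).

The largest bag has 3 vertices, giving width 2; this decomposition certifies tw(G) ≤ 2. Conversely, {d, e, g} is a clique of size 3, and the vertices of any clique must share a bag in every tree decomposition; so some bag has ≥ 3 vertices and tw(G) ≥ 2. The upper and lower bounds meet at 2, so that is the treewidth.

Treewidth 2.
One optimal decomposition is:
Bags: B1 = {f, h, i}  B2 = {c, f, h}  B3 = {c, e, h}  B4 = {e, h, j}  B5 = {b, e, h}  B6 = {b, e, g}  B7 = {d, e, g}  B8 = {a, e, h}
Tree: B1–B2, B2–B3, B3–B4, B3–B5, B5–B6, B6–B7, B5–B8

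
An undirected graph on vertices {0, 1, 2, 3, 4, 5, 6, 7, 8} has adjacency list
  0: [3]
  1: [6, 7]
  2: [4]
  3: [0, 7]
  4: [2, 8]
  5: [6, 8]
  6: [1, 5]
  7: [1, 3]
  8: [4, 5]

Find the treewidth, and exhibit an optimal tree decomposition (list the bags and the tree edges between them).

Treewidth 1.
One such decomposition:
Bags: B1 = {2, 4}  B2 = {4, 8}  B3 = {5, 8}  B4 = {5, 6}  B5 = {1, 6}  B6 = {1, 7}  B7 = {3, 7}  B8 = {0, 3}
Tree: B1–B2, B2–B3, B3–B4, B4–B5, B5–B6, B6–B7, B7–B8

The largest bag has 2 vertices, giving width 1; this decomposition certifies tw(G) ≤ 1. Any graph with an edge has treewidth ≥ 1, and G has the edge 2–4. Hence tw(G) = 1 exactly.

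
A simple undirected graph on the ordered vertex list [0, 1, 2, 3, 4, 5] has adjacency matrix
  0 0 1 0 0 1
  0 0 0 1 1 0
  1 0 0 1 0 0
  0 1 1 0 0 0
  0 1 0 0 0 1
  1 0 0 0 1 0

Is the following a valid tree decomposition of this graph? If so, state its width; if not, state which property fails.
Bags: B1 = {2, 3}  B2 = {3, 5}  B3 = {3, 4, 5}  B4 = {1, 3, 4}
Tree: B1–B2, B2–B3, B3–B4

A tree decomposition must satisfy three properties: every vertex lies in some bag; for every edge, both endpoints lie together in some bag; and for every vertex, the bags containing it form a connected subtree. Here vertex 0 appears in no bag, so the decomposition is invalid.

No — vertex 0 appears in no bag.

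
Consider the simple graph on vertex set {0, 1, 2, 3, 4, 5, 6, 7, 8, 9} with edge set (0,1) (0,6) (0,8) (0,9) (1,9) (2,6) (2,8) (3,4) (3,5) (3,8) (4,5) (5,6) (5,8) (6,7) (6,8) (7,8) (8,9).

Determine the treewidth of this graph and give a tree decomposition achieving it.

The largest bag has 3 vertices, giving width 2; this decomposition certifies tw(G) ≤ 2. Conversely, {0, 8, 9} is a clique of size 3, and the vertices of any clique must share a bag in every tree decomposition; so some bag has ≥ 3 vertices and tw(G) ≥ 2. Hence tw(G) = 2 exactly.

Treewidth 2.
One such decomposition:
Bags: B1 = {0, 6, 8}  B2 = {5, 6, 8}  B3 = {0, 8, 9}  B4 = {2, 6, 8}  B5 = {3, 5, 8}  B6 = {3, 4, 5}  B7 = {0, 1, 9}  B8 = {6, 7, 8}
Tree: B1–B2, B1–B3, B1–B4, B2–B5, B5–B6, B3–B7, B2–B8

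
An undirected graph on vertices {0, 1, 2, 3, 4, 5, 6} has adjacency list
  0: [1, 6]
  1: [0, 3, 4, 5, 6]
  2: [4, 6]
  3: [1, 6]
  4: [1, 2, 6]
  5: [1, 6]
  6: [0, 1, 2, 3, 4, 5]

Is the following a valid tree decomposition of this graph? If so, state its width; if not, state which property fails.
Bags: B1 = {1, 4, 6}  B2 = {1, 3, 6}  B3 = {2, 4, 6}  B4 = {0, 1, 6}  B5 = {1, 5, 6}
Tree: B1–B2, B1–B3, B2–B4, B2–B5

Yes; width 2.

Every vertex of G appears in some bag (union = {0, 1, 2, 3, 4, 5, 6}); every edge is covered by a bag; and for each vertex v the set of bags containing v is connected in the bag tree. The decomposition is therefore valid. The largest bag has 3 vertices, so the width is 2.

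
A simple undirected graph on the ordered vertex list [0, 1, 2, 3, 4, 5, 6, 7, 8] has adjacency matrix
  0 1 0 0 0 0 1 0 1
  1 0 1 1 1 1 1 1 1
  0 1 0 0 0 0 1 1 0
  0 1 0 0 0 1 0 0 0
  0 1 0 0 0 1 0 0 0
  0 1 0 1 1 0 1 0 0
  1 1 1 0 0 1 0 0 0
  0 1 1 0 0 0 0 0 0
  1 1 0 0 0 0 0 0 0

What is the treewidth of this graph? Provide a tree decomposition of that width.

The largest bag has 3 vertices, giving width 2; this decomposition certifies tw(G) ≤ 2. Conversely, {0, 1, 8} is a clique of size 3, and the vertices of any clique must share a bag in every tree decomposition; so some bag has ≥ 3 vertices and tw(G) ≥ 2. The upper and lower bounds meet at 2, so that is the treewidth.

Treewidth 2.
Bags: B1 = {1, 4, 5}  B2 = {1, 5, 6}  B3 = {1, 2, 6}  B4 = {1, 2, 7}  B5 = {0, 1, 6}  B6 = {0, 1, 8}  B7 = {1, 3, 5}
Tree: B1–B2, B2–B3, B3–B4, B3–B5, B5–B6, B1–B7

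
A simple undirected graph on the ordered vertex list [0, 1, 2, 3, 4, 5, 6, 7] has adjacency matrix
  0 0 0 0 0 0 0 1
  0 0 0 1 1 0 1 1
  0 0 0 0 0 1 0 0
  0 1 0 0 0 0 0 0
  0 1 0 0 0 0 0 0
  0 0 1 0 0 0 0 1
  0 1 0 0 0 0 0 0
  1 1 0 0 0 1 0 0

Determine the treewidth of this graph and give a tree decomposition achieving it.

Every bag has size at most 2, so the width is 2 − 1 = 1 and tw(G) ≤ 1. Since G has at least one edge (e.g. 7–5), it is not an edgeless graph, so tw(G) ≥ 1. Therefore the treewidth is 1.

Treewidth 1.
One such decomposition:
Bags: B1 = {5, 7}  B2 = {0, 7}  B3 = {2, 5}  B4 = {1, 7}  B5 = {1, 6}  B6 = {1, 4}  B7 = {1, 3}
Tree: B1–B2, B1–B3, B2–B4, B4–B5, B5–B6, B4–B7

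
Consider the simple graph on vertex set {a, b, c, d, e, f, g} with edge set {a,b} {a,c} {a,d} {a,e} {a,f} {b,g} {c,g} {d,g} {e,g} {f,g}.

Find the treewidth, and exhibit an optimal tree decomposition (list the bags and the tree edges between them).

Treewidth 2.
One such decomposition:
Bags: B1 = {a, c, g}  B2 = {a, f, g}  B3 = {a, e, g}  B4 = {a, d, g}  B5 = {a, b, g}
Tree: B1–B2, B2–B3, B3–B4, B4–B5

Every bag has size at most 3, so the width is 3 − 1 = 2 and tw(G) ≤ 2. Since g–c–a–f–g is a cycle in G, G is not acyclic. Forests are exactly the graphs of treewidth ≤ 1, so tw(G) ≥ 2. The upper and lower bounds meet at 2, so that is the treewidth.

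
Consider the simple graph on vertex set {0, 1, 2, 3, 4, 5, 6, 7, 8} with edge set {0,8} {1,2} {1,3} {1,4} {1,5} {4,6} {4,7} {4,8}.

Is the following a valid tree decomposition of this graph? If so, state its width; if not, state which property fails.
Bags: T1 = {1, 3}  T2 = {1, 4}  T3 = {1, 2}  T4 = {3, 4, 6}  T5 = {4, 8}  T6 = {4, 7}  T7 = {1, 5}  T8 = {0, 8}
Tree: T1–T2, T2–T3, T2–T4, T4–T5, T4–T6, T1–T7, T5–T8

No — bags containing vertex 3 are not connected in the tree.

A tree decomposition must satisfy three properties: every vertex lies in some bag; for every edge, both endpoints lie together in some bag; and for every vertex, the bags containing it form a connected subtree. Here bags containing vertex 3 are not connected in the tree, so the decomposition is invalid.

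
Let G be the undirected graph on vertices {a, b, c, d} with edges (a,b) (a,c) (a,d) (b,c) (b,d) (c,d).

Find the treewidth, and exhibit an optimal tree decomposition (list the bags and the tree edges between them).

Treewidth 3.
Bags: B1 = {a, b, c, d}
Tree: (single bag)

With just one bag of size 4, the width is 4 − 1 = 3, so tw(G) ≤ 3. On the other hand G contains the 4-clique {a, b, c, d}. A clique must lie in a single bag of any decomposition, so no decomposition can have width below 3. Therefore the treewidth is 3.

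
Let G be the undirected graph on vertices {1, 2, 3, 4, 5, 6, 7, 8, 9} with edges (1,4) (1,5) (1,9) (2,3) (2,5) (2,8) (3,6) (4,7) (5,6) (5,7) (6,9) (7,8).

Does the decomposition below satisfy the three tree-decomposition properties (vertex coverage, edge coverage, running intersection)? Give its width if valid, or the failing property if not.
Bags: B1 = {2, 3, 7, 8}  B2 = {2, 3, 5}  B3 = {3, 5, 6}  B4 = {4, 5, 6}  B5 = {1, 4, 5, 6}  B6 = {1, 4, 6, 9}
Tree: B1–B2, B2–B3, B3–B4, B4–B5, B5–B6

A tree decomposition must satisfy three properties: every vertex lies in some bag; for every edge, both endpoints lie together in some bag; and for every vertex, the bags containing it form a connected subtree. Here edge (7,5) lies in no bag, so the decomposition is invalid.

No — edge (7,5) lies in no bag.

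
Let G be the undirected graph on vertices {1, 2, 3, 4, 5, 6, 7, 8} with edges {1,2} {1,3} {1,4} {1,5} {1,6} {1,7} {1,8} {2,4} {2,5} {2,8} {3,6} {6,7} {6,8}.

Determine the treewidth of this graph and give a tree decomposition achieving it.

Each bag holds 3 vertices, so the decomposition has width 2, which upper-bounds the treewidth. For the lower bound, the 3 vertices {1, 2, 8} are pairwise adjacent, and any tree decomposition puts a clique entirely inside one bag — forcing width ≥ 2. Combining the bounds, tw(G) = 2.

Treewidth 2.
One optimal decomposition is:
Bags: B1 = {1, 2, 8}  B2 = {1, 6, 8}  B3 = {1, 2, 5}  B4 = {1, 2, 4}  B5 = {1, 6, 7}  B6 = {1, 3, 6}
Tree: B1–B2, B1–B3, B3–B4, B2–B5, B2–B6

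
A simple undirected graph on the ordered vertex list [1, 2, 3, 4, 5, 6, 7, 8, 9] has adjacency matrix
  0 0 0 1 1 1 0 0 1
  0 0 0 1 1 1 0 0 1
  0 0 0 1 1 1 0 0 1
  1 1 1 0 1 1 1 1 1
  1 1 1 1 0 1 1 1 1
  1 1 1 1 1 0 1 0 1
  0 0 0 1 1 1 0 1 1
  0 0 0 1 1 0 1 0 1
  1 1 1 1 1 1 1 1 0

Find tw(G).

4

A width-4 tree decomposition is:
Bags: B1 = {3, 4, 5, 6, 9}  B2 = {2, 4, 5, 6, 9}  B3 = {4, 5, 6, 7, 9}  B4 = {1, 4, 5, 6, 9}  B5 = {4, 5, 7, 8, 9}
Tree: B1–B2, B1–B3, B1–B4, B3–B5
Each bag holds 5 vertices, so the decomposition has width 4, which upper-bounds the treewidth. Conversely, {4, 5, 7, 8, 9} is a clique of size 5, and the vertices of any clique must share a bag in every tree decomposition; so some bag has ≥ 5 vertices and tw(G) ≥ 4. The upper and lower bounds meet at 4, so that is the treewidth.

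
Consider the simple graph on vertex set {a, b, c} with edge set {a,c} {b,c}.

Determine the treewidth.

1

A width-1 tree decomposition is:
Bags: B1 = {a, c}  B2 = {b, c}
Tree: B1–B2
The largest bag has 2 vertices, giving width 1; this decomposition certifies tw(G) ≤ 1. G has an edge, so its treewidth is at least 1. Therefore the treewidth is 1.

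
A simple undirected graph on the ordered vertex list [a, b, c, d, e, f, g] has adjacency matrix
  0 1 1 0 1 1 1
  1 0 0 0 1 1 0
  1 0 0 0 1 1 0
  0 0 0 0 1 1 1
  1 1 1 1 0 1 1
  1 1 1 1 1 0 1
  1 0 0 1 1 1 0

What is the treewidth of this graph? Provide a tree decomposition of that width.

Each bag holds 4 vertices, so the decomposition has width 3, which upper-bounds the treewidth. For the lower bound, the 4 vertices {d, e, f, g} are pairwise adjacent, and any tree decomposition puts a clique entirely inside one bag — forcing width ≥ 3. Therefore the treewidth is 3.

Treewidth 3.
One such decomposition:
Bags: B1 = {a, e, f, g}  B2 = {a, c, e, f}  B3 = {d, e, f, g}  B4 = {a, b, e, f}
Tree: B1–B2, B1–B3, B2–B4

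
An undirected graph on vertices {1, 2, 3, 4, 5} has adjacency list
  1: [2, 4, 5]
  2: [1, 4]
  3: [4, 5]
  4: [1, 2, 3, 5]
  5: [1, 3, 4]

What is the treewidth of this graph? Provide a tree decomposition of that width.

Each bag holds 3 vertices, so the decomposition has width 2, which upper-bounds the treewidth. For the lower bound, the 3 vertices {1, 2, 4} are pairwise adjacent, and any tree decomposition puts a clique entirely inside one bag — forcing width ≥ 2. The upper and lower bounds meet at 2, so that is the treewidth.

Treewidth 2.
One optimal decomposition is:
Bags: B1 = {1, 4, 5}  B2 = {1, 2, 4}  B3 = {3, 4, 5}
Tree: B1–B2, B1–B3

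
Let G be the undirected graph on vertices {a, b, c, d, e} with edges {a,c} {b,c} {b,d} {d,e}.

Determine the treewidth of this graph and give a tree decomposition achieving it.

The largest bag has 2 vertices, giving width 1; this decomposition certifies tw(G) ≤ 1. Since G has at least one edge (e.g. d–b), it is not an edgeless graph, so tw(G) ≥ 1. The upper and lower bounds meet at 1, so that is the treewidth.

Treewidth 1.
One optimal decomposition is:
Bags: B1 = {b, d}  B2 = {b, c}  B3 = {d, e}  B4 = {a, c}
Tree: B1–B2, B1–B3, B2–B4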